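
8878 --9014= 17892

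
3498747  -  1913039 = 1585708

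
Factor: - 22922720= - 2^5*5^1*23^1*6229^1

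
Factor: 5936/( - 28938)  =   - 2^3*3^( - 1 )*13^(-1) = - 8/39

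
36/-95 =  - 36/95 = - 0.38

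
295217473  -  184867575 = 110349898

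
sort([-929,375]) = [ - 929,375]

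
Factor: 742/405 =2^1*3^(-4 )*5^( - 1 )*7^1*53^1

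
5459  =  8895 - 3436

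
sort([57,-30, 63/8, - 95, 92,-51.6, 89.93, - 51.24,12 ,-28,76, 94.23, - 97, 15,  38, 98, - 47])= [ - 97, - 95,-51.6,-51.24, - 47 , - 30, - 28, 63/8,12, 15, 38, 57, 76, 89.93,92,94.23, 98] 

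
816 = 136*6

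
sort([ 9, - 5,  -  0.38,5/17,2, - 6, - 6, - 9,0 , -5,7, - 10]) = [ - 10, - 9, - 6, - 6, - 5, - 5,-0.38,0,5/17,2,7, 9] 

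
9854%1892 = 394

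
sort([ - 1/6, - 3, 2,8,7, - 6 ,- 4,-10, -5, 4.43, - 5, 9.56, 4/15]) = [ - 10,-6, - 5, - 5, - 4,- 3, - 1/6, 4/15,2, 4.43,7, 8,9.56 ] 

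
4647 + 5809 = 10456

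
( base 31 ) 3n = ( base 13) 8C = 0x74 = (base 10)116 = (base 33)3H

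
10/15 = 2/3 = 0.67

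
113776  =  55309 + 58467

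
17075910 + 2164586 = 19240496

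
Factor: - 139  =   - 139^1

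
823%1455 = 823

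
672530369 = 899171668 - 226641299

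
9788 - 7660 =2128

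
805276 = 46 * 17506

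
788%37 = 11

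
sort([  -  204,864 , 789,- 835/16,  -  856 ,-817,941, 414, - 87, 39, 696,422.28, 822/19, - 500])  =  [  -  856,  -  817, - 500,-204, - 87,  -  835/16, 39,822/19,414, 422.28,696, 789,864,941]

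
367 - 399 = - 32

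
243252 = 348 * 699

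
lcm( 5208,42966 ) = 171864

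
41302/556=20651/278 = 74.28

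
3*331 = 993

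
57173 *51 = 2915823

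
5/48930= 1/9786  =  0.00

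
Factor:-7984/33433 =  - 16/67 = - 2^4 * 67^( - 1 )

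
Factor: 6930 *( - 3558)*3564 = -87877334160 = -  2^4*3^7 * 5^1* 7^1*11^2*593^1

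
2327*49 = 114023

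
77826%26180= 25466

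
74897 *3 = 224691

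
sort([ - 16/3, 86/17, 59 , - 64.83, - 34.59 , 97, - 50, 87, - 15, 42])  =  [ -64.83, - 50 ,  -  34.59 , - 15, - 16/3, 86/17,42 , 59,87, 97 ] 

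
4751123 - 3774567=976556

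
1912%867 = 178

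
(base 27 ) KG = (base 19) 1a5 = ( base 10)556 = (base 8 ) 1054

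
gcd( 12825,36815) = 5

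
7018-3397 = 3621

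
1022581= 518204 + 504377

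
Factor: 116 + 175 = 291 = 3^1 * 97^1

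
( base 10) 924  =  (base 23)1H4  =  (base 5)12144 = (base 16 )39c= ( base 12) 650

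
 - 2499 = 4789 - 7288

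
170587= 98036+72551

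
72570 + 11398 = 83968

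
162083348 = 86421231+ 75662117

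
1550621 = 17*91213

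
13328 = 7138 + 6190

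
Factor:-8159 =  - 41^1*199^1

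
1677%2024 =1677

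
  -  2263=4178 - 6441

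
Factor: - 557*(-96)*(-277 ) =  - 2^5*3^1*277^1*557^1 = - 14811744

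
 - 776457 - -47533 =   -  728924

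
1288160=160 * 8051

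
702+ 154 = 856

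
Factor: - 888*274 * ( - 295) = 2^4* 3^1*5^1*37^1 * 59^1 * 137^1  =  71777040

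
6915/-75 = - 461/5 = - 92.20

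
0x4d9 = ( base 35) 10g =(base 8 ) 2331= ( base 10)1241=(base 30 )1bb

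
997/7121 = 997/7121 = 0.14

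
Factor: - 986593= - 986593^1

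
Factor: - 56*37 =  - 2072 = - 2^3*7^1*37^1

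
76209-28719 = 47490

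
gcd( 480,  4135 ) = 5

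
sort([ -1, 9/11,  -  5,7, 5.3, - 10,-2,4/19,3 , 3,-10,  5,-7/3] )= [- 10, -10, - 5,-7/3 ,-2,-1 , 4/19,9/11, 3, 3,5, 5.3,7] 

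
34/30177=34/30177=0.00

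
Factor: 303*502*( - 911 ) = -2^1*3^1*101^1*251^1*911^1  =  - 138568566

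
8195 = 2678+5517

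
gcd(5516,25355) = 1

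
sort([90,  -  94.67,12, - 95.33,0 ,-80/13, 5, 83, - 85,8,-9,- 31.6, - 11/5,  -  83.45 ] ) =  [ - 95.33,  -  94.67 ,- 85, -83.45, - 31.6,-9,-80/13, - 11/5,0,  5, 8,12, 83,90 ]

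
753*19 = 14307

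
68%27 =14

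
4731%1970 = 791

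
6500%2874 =752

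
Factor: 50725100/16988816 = 12681275/4247204 = 2^( - 2)*5^2*13^( - 1 )*199^1*2549^1*81677^( - 1)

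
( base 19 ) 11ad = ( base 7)30433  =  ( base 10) 7423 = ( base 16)1CFF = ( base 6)54211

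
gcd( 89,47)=1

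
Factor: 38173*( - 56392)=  - 2152651816 = - 2^3*7^1*19^1*53^1 * 59^1*647^1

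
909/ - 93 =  - 10 + 7/31  =  - 9.77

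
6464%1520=384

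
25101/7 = 25101/7=3585.86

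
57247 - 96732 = -39485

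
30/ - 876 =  - 1 + 141/146  =  - 0.03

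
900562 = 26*34637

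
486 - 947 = - 461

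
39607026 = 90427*438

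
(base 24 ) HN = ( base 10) 431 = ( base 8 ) 657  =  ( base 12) 2BB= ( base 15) 1DB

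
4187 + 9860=14047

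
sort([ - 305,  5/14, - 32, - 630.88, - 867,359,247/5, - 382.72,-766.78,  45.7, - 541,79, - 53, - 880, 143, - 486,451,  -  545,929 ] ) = [ - 880, - 867, - 766.78, - 630.88, -545, - 541, - 486, - 382.72, - 305, - 53,-32,5/14, 45.7,247/5,  79,143,359,451,  929]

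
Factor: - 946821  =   - 3^1*29^1*10883^1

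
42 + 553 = 595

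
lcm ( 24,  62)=744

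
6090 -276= 5814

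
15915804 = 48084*331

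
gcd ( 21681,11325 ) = 3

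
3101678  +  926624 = 4028302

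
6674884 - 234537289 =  - 227862405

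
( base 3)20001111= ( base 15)1494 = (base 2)1000100111110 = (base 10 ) 4414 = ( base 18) db4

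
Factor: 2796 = 2^2*3^1*233^1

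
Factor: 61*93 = 3^1*31^1*61^1  =  5673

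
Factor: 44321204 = 2^2*11080301^1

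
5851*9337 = 54630787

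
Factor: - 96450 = -2^1*3^1*5^2 *643^1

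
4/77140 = 1/19285 =0.00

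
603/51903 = 67/5767 = 0.01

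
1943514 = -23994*( - 81) 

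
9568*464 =4439552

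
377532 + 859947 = 1237479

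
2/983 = 2/983 = 0.00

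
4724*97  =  458228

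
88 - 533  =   - 445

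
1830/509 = 1830/509 = 3.60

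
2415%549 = 219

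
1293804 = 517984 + 775820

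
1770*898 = 1589460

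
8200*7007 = 57457400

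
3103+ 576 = 3679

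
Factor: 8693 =8693^1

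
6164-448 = 5716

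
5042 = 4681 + 361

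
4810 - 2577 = 2233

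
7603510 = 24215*314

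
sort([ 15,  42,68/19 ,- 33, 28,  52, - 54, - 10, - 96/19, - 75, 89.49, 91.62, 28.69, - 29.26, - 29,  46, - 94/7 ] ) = [ - 75, - 54, - 33, - 29.26, - 29,-94/7, - 10, -96/19, 68/19 , 15, 28 , 28.69,42, 46, 52,89.49, 91.62] 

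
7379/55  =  134+9/55 = 134.16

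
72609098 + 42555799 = 115164897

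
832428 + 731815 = 1564243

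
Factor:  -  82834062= - 2^1 * 3^1* 13805677^1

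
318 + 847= 1165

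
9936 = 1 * 9936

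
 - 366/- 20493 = 122/6831 = 0.02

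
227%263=227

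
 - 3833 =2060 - 5893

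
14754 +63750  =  78504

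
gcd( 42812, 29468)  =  556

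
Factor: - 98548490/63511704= - 49274245/31755852 = - 2^(-2)*3^( - 2)*5^1*17^1*613^ ( - 1)*661^1*877^1*1439^( - 1)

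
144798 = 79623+65175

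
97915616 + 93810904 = 191726520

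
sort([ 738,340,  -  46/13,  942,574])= [-46/13, 340,574,738,  942 ]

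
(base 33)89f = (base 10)9024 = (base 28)BE8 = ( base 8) 21500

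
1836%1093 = 743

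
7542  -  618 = 6924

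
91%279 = 91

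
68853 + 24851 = 93704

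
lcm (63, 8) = 504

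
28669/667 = 42  +  655/667 = 42.98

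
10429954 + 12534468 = 22964422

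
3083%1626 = 1457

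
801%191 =37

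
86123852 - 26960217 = 59163635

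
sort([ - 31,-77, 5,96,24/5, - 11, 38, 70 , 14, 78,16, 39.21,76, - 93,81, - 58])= [ - 93, - 77, - 58, - 31,  -  11,24/5,  5, 14, 16,38,39.21,70,76, 78, 81  ,  96]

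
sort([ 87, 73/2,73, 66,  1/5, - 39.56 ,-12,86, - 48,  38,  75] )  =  [ - 48,  -  39.56 , - 12, 1/5,73/2,38, 66, 73, 75,  86,87]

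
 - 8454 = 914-9368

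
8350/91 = 8350/91=91.76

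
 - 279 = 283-562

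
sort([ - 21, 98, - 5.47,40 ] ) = [-21, - 5.47, 40,  98 ]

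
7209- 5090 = 2119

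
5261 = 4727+534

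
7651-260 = 7391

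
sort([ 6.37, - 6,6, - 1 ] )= [ - 6,-1,6, 6.37]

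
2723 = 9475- 6752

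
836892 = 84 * 9963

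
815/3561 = 815/3561 = 0.23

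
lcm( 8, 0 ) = 0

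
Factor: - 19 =-19^1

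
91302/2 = 45651 = 45651.00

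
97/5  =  19 + 2/5 = 19.40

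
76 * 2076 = 157776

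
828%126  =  72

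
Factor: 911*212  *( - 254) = - 2^3*53^1 *127^1*911^1= - 49055528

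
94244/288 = 23561/72 = 327.24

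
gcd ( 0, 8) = 8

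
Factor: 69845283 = 3^2*641^1*12107^1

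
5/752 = 5/752  =  0.01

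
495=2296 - 1801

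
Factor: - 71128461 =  - 3^1*1613^1*14699^1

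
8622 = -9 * ( - 958)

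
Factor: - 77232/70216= - 9654/8777  =  -2^1*3^1 * 67^( -1)*131^(-1)*1609^1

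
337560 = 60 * 5626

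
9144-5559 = 3585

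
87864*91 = 7995624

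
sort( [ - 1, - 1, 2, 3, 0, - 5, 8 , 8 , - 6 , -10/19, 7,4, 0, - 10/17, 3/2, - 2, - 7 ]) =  [ - 7, - 6, - 5,-2, - 1, - 1, - 10/17, - 10/19, 0,0, 3/2, 2, 3, 4,7,8, 8] 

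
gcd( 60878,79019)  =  1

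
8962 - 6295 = 2667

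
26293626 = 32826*801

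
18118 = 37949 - 19831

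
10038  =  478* 21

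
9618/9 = 1068 + 2/3 =1068.67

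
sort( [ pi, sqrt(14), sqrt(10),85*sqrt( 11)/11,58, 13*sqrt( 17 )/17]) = [ pi , 13*sqrt( 17)/17,  sqrt(10), sqrt( 14 ),  85 * sqrt(11 )/11, 58 ]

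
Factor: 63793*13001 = 829372793 = 13001^1*63793^1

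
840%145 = 115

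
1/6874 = 1/6874 = 0.00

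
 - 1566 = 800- 2366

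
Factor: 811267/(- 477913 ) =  - 41^1*47^1*421^1*477913^(  -  1 ) 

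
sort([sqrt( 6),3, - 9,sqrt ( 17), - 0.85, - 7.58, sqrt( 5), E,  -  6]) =[  -  9, - 7.58 , - 6, - 0.85,  sqrt( 5),  sqrt( 6 ),E,3, sqrt ( 17 )] 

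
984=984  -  0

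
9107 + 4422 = 13529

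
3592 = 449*8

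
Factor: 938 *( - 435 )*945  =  -385588350 = - 2^1*3^4*5^2 * 7^2 * 29^1*67^1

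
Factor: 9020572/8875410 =2^1*3^( - 1)*5^( - 1) * 11^1 *439^1*467^1*295847^( - 1) = 4510286/4437705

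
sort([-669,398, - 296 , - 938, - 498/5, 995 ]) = [ - 938, - 669, - 296,- 498/5 , 398 , 995] 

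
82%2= 0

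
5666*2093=11858938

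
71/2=35  +  1/2 = 35.50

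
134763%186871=134763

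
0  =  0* 641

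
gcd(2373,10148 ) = 1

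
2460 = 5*492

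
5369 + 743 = 6112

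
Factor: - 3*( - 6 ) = 2^1  *3^2 = 18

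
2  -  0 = 2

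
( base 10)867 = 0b1101100011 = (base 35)OR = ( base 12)603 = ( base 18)2C3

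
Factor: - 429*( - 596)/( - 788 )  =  -3^1*11^1 * 13^1*149^1*197^( - 1)  =  - 63921/197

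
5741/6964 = 5741/6964 =0.82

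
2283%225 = 33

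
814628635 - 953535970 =  -  138907335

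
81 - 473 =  - 392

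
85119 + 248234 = 333353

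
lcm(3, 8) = 24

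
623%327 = 296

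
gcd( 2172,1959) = 3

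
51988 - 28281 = 23707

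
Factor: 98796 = 2^2 * 3^1*8233^1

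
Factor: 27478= 2^1*11^1*1249^1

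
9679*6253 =60522787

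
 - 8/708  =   - 1 + 175/177 = - 0.01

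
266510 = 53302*5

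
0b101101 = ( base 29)1g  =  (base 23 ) 1m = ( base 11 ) 41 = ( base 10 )45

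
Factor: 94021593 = 3^1*103^1*137^1*2221^1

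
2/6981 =2/6981 =0.00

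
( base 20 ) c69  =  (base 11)3781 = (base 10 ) 4929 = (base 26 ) 77f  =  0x1341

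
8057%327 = 209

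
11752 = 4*2938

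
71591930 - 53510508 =18081422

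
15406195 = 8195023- - 7211172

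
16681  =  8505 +8176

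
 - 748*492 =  - 368016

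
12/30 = 2/5= 0.40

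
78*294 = 22932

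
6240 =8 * 780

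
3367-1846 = 1521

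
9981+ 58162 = 68143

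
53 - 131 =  - 78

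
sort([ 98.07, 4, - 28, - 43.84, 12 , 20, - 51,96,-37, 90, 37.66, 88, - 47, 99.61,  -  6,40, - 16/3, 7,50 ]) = [ - 51,-47 , - 43.84,- 37,-28, - 6 , - 16/3,4,7,  12,20,37.66, 40,  50, 88, 90,  96,98.07,99.61 ] 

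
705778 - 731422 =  - 25644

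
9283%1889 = 1727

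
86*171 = 14706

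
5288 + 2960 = 8248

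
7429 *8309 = 61727561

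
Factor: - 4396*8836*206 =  - 2^5*7^1*47^2*103^1*157^1 = -8001669536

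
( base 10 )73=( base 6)201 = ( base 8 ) 111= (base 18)41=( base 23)34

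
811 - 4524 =-3713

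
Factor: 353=353^1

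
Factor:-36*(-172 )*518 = 3207456 = 2^5*3^2*7^1 * 37^1*43^1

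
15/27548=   15/27548 = 0.00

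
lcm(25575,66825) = 2071575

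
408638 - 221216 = 187422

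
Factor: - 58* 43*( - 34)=84796 = 2^2* 17^1 * 29^1*43^1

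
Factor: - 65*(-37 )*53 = 127465= 5^1*13^1*37^1*53^1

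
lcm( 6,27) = 54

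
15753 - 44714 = -28961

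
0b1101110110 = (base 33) qs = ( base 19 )28c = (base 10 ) 886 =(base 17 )312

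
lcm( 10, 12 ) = 60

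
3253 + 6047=9300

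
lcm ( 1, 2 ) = 2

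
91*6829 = 621439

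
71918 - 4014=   67904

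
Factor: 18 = 2^1 * 3^2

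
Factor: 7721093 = 53^1 * 145681^1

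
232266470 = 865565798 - 633299328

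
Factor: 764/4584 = 2^( - 1)*3^ ( - 1) = 1/6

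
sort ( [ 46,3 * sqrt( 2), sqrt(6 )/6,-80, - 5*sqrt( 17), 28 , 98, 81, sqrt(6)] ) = [-80  ,-5*sqrt (17) , sqrt( 6)/6,  sqrt (6 ) , 3 * sqrt(  2 ) , 28, 46, 81, 98 ]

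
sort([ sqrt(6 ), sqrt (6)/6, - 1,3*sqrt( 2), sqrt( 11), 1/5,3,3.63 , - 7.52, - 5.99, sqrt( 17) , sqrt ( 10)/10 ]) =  [ - 7.52, - 5.99, - 1 , 1/5, sqrt(10) /10, sqrt( 6 ) /6, sqrt(6 ), 3,sqrt(11),3.63 , sqrt(17 ),3*sqrt(2 )]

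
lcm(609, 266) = 23142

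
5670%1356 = 246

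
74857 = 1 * 74857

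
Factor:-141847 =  - 83^1 *1709^1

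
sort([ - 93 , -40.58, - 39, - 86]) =[ - 93, - 86,-40.58,-39 ]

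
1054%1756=1054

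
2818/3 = 939 + 1/3=   939.33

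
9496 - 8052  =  1444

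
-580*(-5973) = 3464340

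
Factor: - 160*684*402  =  -43994880 = - 2^8*3^3*5^1 *19^1*67^1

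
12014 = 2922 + 9092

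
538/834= 269/417  =  0.65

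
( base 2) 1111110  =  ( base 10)126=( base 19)6C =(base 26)4M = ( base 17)77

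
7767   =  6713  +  1054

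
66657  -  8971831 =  - 8905174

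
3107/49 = 63+ 20/49 = 63.41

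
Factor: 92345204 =2^2*7^3 * 67307^1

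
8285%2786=2713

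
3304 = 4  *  826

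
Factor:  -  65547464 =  - 2^3*601^1*13633^1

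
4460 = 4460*1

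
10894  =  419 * 26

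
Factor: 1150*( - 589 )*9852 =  - 6673252200=- 2^3* 3^1 * 5^2*19^1 * 23^1*31^1*821^1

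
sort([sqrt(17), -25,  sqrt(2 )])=[ - 25,sqrt(2 ),  sqrt(17 ) ] 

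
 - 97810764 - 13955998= - 111766762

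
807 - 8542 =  - 7735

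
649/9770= 649/9770=0.07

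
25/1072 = 25/1072 = 0.02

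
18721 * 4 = 74884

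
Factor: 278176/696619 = 2^5 *7^( - 1) * 11^ ( - 1)*83^( -1) * 109^( - 1)*8693^1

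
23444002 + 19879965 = 43323967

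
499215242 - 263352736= 235862506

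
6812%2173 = 293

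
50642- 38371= 12271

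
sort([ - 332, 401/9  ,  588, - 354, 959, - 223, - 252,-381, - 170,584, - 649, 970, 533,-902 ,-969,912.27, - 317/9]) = [ - 969, - 902, - 649  , - 381, - 354, - 332, - 252, - 223, - 170, - 317/9, 401/9,533,584, 588, 912.27,959,970]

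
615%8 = 7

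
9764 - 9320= 444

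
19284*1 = 19284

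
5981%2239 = 1503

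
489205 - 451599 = 37606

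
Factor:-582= -2^1*3^1 *97^1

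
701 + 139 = 840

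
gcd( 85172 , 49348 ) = 4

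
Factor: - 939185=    - 5^1*13^1*14449^1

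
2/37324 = 1/18662  =  0.00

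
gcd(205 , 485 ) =5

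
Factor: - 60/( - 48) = 5/4 = 2^( - 2)*5^1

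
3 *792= 2376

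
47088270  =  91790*513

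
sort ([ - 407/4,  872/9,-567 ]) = [ - 567, - 407/4, 872/9 ] 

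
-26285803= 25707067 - 51992870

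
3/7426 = 3/7426 =0.00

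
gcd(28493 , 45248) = 1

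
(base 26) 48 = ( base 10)112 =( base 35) 37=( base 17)6A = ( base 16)70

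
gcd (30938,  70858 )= 998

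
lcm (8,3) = 24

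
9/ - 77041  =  -9/77041 = - 0.00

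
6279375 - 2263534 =4015841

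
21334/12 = 1777 + 5/6  =  1777.83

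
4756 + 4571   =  9327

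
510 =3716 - 3206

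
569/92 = 6+17/92 = 6.18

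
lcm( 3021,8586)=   163134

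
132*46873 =6187236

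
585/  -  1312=-585/1312 = - 0.45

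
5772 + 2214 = 7986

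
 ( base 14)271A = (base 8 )15344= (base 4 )1223210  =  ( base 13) 3197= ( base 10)6884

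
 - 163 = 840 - 1003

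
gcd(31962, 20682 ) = 6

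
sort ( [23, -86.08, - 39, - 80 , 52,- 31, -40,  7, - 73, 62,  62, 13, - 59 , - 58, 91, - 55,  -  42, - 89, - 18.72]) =[ - 89, - 86.08, - 80,-73 , - 59, - 58 , - 55,-42, - 40, - 39,  -  31, - 18.72, 7,13, 23, 52,62, 62, 91 ] 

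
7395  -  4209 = 3186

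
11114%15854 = 11114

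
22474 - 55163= - 32689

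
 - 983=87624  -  88607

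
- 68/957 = -1 + 889/957  =  - 0.07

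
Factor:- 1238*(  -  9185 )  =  2^1*5^1*11^1*167^1*619^1 = 11371030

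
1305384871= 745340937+560043934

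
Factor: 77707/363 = 3^( - 1) * 7^1*11^( - 2 )*17^1 * 653^1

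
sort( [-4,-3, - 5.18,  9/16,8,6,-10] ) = [ - 10, - 5.18,-4,-3,  9/16, 6,  8 ]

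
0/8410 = 0 = 0.00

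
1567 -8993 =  - 7426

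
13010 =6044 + 6966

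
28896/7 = 4128 = 4128.00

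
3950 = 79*50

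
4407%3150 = 1257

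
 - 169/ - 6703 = 169/6703  =  0.03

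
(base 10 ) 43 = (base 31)1C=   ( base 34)19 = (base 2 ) 101011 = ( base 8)53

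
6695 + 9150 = 15845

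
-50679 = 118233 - 168912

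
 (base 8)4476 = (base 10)2366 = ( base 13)1100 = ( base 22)4jc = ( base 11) 1861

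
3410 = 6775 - 3365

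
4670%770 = 50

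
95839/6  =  95839/6= 15973.17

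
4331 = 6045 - 1714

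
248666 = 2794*89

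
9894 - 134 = 9760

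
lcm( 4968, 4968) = 4968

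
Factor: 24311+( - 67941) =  - 2^1*5^1*4363^1=- 43630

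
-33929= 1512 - 35441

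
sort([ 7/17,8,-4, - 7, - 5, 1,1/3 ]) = [-7,-5, - 4, 1/3, 7/17, 1, 8 ] 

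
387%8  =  3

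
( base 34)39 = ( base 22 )51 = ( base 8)157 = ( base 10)111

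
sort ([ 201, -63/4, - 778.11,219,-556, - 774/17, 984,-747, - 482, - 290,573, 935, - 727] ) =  [ - 778.11 , - 747, - 727, - 556, - 482,-290, - 774/17, - 63/4 , 201,219, 573,935,984]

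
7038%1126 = 282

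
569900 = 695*820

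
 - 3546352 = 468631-4014983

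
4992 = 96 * 52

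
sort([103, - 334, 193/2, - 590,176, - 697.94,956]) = [  -  697.94,  -  590, - 334, 193/2, 103,176,956 ] 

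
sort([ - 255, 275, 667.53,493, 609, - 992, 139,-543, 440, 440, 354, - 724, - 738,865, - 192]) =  [ - 992, - 738, - 724, - 543, - 255, - 192, 139, 275, 354 , 440,440,493, 609, 667.53,865]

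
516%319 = 197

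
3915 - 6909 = - 2994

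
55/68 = 55/68 = 0.81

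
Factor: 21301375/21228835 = 5^2* 17^(  -  1) * 19^1*137^ ( - 1 ) * 1823^ (-1 ) * 8969^1 = 4260275/4245767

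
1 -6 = -5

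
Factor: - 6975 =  - 3^2 * 5^2*31^1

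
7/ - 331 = -1 + 324/331 = - 0.02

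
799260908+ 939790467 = 1739051375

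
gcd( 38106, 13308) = 6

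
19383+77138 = 96521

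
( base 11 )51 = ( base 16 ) 38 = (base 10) 56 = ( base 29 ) 1R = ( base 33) 1N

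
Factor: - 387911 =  - 387911^1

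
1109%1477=1109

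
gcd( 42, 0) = 42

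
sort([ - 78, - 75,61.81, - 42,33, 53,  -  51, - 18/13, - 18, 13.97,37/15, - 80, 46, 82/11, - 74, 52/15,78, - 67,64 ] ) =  [ - 80, - 78,  -  75, - 74 , - 67, - 51,  -  42, - 18, - 18/13,37/15,52/15,82/11, 13.97,33,46,53,61.81,64,78]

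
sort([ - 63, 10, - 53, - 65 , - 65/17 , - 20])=[ - 65, - 63 , - 53, - 20, - 65/17, 10 ] 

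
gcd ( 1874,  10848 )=2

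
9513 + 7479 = 16992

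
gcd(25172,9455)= 31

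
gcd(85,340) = 85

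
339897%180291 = 159606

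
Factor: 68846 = 2^1*29^1*1187^1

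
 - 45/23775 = - 1 + 1582/1585= - 0.00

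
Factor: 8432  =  2^4*17^1 * 31^1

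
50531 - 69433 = -18902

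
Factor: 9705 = 3^1*5^1*647^1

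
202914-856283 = -653369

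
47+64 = 111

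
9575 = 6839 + 2736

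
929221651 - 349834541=579387110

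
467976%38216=9384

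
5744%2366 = 1012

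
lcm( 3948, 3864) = 181608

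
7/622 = 7/622 = 0.01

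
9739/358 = 9739/358 = 27.20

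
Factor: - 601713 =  - 3^2*7^1*9551^1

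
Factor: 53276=2^2 * 19^1*701^1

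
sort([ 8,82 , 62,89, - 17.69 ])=[ - 17.69, 8, 62,  82,89]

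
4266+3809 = 8075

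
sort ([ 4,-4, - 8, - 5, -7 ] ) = [  -  8, - 7,-5,- 4,  4 ] 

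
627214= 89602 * 7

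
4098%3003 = 1095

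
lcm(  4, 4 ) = 4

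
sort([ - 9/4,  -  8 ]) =[ - 8, - 9/4] 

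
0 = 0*56295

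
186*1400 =260400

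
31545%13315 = 4915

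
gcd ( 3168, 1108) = 4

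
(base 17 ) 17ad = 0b1101111001111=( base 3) 100202200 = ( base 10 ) 7119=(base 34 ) 65d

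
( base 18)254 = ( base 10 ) 742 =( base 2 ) 1011100110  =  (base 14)3b0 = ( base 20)1h2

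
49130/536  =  91 + 177/268 = 91.66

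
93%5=3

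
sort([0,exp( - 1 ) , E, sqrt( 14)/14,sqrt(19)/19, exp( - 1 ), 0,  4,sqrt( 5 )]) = [0, 0 , sqrt( 19)/19, sqrt( 14 ) /14 , exp(-1) , exp(  -  1 ), sqrt( 5 ), E,4]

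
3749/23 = 163=163.00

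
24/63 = 8/21 = 0.38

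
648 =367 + 281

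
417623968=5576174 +412047794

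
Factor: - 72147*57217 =-4128034899  =  - 3^1*29^1*1973^1 *24049^1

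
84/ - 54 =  - 14/9= - 1.56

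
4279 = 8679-4400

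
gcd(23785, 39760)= 355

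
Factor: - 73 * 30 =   -  2190 = - 2^1*3^1*5^1*73^1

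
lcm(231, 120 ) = 9240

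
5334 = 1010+4324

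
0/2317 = 0 = 0.00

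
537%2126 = 537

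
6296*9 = 56664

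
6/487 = 6/487 =0.01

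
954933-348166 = 606767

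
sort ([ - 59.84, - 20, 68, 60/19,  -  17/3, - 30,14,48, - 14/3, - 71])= [ - 71, - 59.84, - 30, - 20, - 17/3 , - 14/3 , 60/19, 14, 48,  68] 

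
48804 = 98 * 498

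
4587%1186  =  1029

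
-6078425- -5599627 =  - 478798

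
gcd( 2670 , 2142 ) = 6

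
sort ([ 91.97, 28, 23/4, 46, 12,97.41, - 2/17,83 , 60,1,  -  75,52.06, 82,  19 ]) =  [ - 75, - 2/17, 1 , 23/4,12, 19, 28,46, 52.06, 60,82, 83, 91.97,97.41]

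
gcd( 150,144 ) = 6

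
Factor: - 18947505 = - 3^1 * 5^1*607^1 * 2081^1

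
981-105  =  876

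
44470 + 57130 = 101600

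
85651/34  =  85651/34 =2519.15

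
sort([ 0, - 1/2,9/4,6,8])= [ - 1/2, 0, 9/4 , 6, 8]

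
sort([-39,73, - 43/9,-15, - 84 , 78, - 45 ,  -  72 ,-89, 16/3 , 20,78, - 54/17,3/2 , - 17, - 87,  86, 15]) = [  -  89,-87,  -  84,-72,-45, - 39,-17,  -  15, - 43/9,  -  54/17, 3/2 , 16/3, 15,20 , 73, 78,78, 86]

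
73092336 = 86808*842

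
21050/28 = 10525/14 = 751.79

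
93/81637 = 93/81637 = 0.00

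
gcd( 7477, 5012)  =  1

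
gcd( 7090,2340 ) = 10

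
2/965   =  2/965= 0.00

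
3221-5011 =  - 1790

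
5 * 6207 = 31035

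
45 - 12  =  33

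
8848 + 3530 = 12378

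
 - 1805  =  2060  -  3865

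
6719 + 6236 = 12955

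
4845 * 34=164730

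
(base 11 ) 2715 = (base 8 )6705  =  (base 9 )4746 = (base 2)110111000101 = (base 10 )3525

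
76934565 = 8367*9195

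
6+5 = 11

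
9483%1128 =459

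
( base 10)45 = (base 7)63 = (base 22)21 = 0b101101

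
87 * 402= 34974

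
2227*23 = 51221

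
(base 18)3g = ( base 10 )70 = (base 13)55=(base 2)1000110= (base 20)3A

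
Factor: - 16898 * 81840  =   - 1382932320 =- 2^5 * 3^1*5^1 * 7^1*11^1 * 17^1*31^1 * 71^1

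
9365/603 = 15+320/603= 15.53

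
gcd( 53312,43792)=1904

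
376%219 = 157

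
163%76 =11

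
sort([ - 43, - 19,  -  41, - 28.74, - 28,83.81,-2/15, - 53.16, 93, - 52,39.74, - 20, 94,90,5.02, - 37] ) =[ - 53.16, - 52, - 43 , - 41,-37, - 28.74, - 28, - 20,-19, - 2/15, 5.02,39.74, 83.81, 90, 93, 94 ] 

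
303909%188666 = 115243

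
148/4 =37 =37.00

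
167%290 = 167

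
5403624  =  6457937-1054313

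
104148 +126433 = 230581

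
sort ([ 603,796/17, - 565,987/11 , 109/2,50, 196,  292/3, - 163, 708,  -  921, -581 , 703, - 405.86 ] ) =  [-921, - 581, - 565, - 405.86,  -  163,796/17, 50, 109/2, 987/11, 292/3,196,  603,703, 708]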